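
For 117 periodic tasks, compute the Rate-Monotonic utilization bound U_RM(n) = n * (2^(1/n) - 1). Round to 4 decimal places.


Compute 2^(1/117) = 1.0059419185
Subtract 1: 1.0059419185 - 1 = 0.0059419185
Multiply by n: 117 * 0.0059419185 = 0.6952044645
Round to 4 dp: 0.6952

0.6952


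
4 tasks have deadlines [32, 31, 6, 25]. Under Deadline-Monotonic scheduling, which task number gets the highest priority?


Sort tasks by relative deadline (ascending):
  Task 3: deadline = 6
  Task 4: deadline = 25
  Task 2: deadline = 31
  Task 1: deadline = 32
Priority order (highest first): [3, 4, 2, 1]
Highest priority task = 3

3


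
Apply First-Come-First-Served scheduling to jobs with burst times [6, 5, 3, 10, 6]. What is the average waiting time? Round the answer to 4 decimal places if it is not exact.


FCFS order (as given): [6, 5, 3, 10, 6]
Waiting times:
  Job 1: wait = 0
  Job 2: wait = 6
  Job 3: wait = 11
  Job 4: wait = 14
  Job 5: wait = 24
Sum of waiting times = 55
Average waiting time = 55/5 = 11.0

11.0


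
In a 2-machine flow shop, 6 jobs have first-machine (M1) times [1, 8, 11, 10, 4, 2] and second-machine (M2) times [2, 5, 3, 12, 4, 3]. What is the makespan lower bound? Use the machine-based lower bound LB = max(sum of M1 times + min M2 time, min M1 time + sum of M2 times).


LB1 = sum(M1 times) + min(M2 times) = 36 + 2 = 38
LB2 = min(M1 times) + sum(M2 times) = 1 + 29 = 30
Lower bound = max(LB1, LB2) = max(38, 30) = 38

38


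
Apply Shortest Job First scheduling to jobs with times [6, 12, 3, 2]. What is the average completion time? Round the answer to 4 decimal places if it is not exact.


SJF order (ascending): [2, 3, 6, 12]
Completion times:
  Job 1: burst=2, C=2
  Job 2: burst=3, C=5
  Job 3: burst=6, C=11
  Job 4: burst=12, C=23
Average completion = 41/4 = 10.25

10.25


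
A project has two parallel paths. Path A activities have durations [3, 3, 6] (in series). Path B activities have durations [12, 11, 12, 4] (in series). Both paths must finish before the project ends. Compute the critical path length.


Path A total = 3 + 3 + 6 = 12
Path B total = 12 + 11 + 12 + 4 = 39
Critical path = longest path = max(12, 39) = 39

39


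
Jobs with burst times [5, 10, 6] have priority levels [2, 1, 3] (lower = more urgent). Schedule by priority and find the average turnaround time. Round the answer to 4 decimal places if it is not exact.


Sort by priority (ascending = highest first):
Order: [(1, 10), (2, 5), (3, 6)]
Completion times:
  Priority 1, burst=10, C=10
  Priority 2, burst=5, C=15
  Priority 3, burst=6, C=21
Average turnaround = 46/3 = 15.3333

15.3333


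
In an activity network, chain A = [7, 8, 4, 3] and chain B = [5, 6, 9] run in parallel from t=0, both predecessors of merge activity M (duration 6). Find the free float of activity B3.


ES(B3) = sum of predecessors on chain B = 11
EF(B3) = ES + duration = 11 + 9 = 20
Successor of B3 is M. ES(M) = max(sum(A), sum(B)) = max(22, 20) = 22
Free float = ES(successor) - EF(current) = 22 - 20 = 2

2


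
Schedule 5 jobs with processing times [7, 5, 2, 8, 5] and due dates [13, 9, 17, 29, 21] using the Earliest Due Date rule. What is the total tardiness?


Sort by due date (EDD order): [(5, 9), (7, 13), (2, 17), (5, 21), (8, 29)]
Compute completion times and tardiness:
  Job 1: p=5, d=9, C=5, tardiness=max(0,5-9)=0
  Job 2: p=7, d=13, C=12, tardiness=max(0,12-13)=0
  Job 3: p=2, d=17, C=14, tardiness=max(0,14-17)=0
  Job 4: p=5, d=21, C=19, tardiness=max(0,19-21)=0
  Job 5: p=8, d=29, C=27, tardiness=max(0,27-29)=0
Total tardiness = 0

0


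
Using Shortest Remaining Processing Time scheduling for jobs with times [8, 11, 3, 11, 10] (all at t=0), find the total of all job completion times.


Since all jobs arrive at t=0, SRPT equals SPT ordering.
SPT order: [3, 8, 10, 11, 11]
Completion times:
  Job 1: p=3, C=3
  Job 2: p=8, C=11
  Job 3: p=10, C=21
  Job 4: p=11, C=32
  Job 5: p=11, C=43
Total completion time = 3 + 11 + 21 + 32 + 43 = 110

110


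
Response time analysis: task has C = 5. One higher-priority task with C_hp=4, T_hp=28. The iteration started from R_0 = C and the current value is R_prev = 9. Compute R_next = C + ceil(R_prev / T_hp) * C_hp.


R_next = C + ceil(R_prev / T_hp) * C_hp
ceil(9 / 28) = ceil(0.3214) = 1
Interference = 1 * 4 = 4
R_next = 5 + 4 = 9
R_next = R_prev, so the iteration has converged (response time = 9).

9


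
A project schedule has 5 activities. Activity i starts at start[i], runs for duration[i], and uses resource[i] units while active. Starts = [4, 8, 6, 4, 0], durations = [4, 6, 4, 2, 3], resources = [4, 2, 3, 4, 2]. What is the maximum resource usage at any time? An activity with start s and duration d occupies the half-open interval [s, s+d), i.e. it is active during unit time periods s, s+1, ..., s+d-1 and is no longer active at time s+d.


Each activity i is active on [start_i, start_i + duration_i).
Compute total resource usage per time slot:
  t=0: active resources = [2], total = 2
  t=1: active resources = [2], total = 2
  t=2: active resources = [2], total = 2
  t=3: active resources = [], total = 0
  t=4: active resources = [4, 4], total = 8
  t=5: active resources = [4, 4], total = 8
  t=6: active resources = [4, 3], total = 7
  t=7: active resources = [4, 3], total = 7
  t=8: active resources = [2, 3], total = 5
  t=9: active resources = [2, 3], total = 5
  t=10: active resources = [2], total = 2
  t=11: active resources = [2], total = 2
  t=12: active resources = [2], total = 2
  t=13: active resources = [2], total = 2
Peak resource demand = 8

8


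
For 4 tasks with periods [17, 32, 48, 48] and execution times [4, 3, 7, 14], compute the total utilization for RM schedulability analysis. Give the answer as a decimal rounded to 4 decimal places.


Compute individual utilizations (exact fractions):
  Task 1: C/T = 4/17 (approx. 0.2353)
  Task 2: C/T = 3/32 (approx. 0.0938)
  Task 3: C/T = 7/48 (approx. 0.1458)
  Task 4: C/T = 14/48 = 7/24 (approx. 0.2917)
Total utilization U = 4/17 + 3/32 + 7/48 + 7/24 = 417/544
Rounded to 4 decimal places: U = 0.7665
RM (Liu & Layland) bound for 4 tasks = 0.756828; compare with U = 417/544 (approx. 0.766544)
bound < U <= 1, so the RM sufficient condition is not met (inconclusive; an exact test such as response-time analysis is needed).

0.7665


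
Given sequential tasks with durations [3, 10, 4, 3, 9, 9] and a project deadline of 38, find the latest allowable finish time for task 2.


LF(activity 2) = deadline - sum of successor durations
Successors: activities 3 through 6 with durations [4, 3, 9, 9]
Sum of successor durations = 25
LF = 38 - 25 = 13

13


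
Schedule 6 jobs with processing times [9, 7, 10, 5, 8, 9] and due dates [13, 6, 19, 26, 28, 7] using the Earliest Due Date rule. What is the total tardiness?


Sort by due date (EDD order): [(7, 6), (9, 7), (9, 13), (10, 19), (5, 26), (8, 28)]
Compute completion times and tardiness:
  Job 1: p=7, d=6, C=7, tardiness=max(0,7-6)=1
  Job 2: p=9, d=7, C=16, tardiness=max(0,16-7)=9
  Job 3: p=9, d=13, C=25, tardiness=max(0,25-13)=12
  Job 4: p=10, d=19, C=35, tardiness=max(0,35-19)=16
  Job 5: p=5, d=26, C=40, tardiness=max(0,40-26)=14
  Job 6: p=8, d=28, C=48, tardiness=max(0,48-28)=20
Total tardiness = 72

72


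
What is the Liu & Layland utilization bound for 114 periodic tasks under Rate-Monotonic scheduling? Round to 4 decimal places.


Compute 2^(1/114) = 1.0060987606
Subtract 1: 1.0060987606 - 1 = 0.0060987606
Multiply by n: 114 * 0.0060987606 = 0.6952587084
Round to 4 dp: 0.6953

0.6953


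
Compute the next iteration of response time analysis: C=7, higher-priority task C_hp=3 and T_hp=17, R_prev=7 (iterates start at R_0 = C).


R_next = C + ceil(R_prev / T_hp) * C_hp
ceil(7 / 17) = ceil(0.4118) = 1
Interference = 1 * 3 = 3
R_next = 7 + 3 = 10

10


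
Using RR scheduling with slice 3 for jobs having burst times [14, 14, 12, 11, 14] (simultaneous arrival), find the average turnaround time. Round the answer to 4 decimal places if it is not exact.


Time quantum = 3
Execution trace:
  J1 runs 3 units, time = 3
  J2 runs 3 units, time = 6
  J3 runs 3 units, time = 9
  J4 runs 3 units, time = 12
  J5 runs 3 units, time = 15
  J1 runs 3 units, time = 18
  J2 runs 3 units, time = 21
  J3 runs 3 units, time = 24
  J4 runs 3 units, time = 27
  J5 runs 3 units, time = 30
  J1 runs 3 units, time = 33
  J2 runs 3 units, time = 36
  J3 runs 3 units, time = 39
  J4 runs 3 units, time = 42
  J5 runs 3 units, time = 45
  J1 runs 3 units, time = 48
  J2 runs 3 units, time = 51
  J3 runs 3 units, time = 54
  J4 runs 2 units, time = 56
  J5 runs 3 units, time = 59
  J1 runs 2 units, time = 61
  J2 runs 2 units, time = 63
  J5 runs 2 units, time = 65
Finish times: [61, 63, 54, 56, 65]
Average turnaround = 299/5 = 59.8

59.8


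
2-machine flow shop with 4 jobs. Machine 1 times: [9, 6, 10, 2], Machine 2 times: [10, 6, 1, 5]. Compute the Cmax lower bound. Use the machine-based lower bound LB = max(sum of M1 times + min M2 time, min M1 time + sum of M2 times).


LB1 = sum(M1 times) + min(M2 times) = 27 + 1 = 28
LB2 = min(M1 times) + sum(M2 times) = 2 + 22 = 24
Lower bound = max(LB1, LB2) = max(28, 24) = 28

28


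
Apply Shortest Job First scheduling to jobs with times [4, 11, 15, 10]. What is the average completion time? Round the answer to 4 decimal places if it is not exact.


SJF order (ascending): [4, 10, 11, 15]
Completion times:
  Job 1: burst=4, C=4
  Job 2: burst=10, C=14
  Job 3: burst=11, C=25
  Job 4: burst=15, C=40
Average completion = 83/4 = 20.75

20.75


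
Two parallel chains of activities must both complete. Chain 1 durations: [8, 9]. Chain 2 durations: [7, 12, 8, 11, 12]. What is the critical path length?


Path A total = 8 + 9 = 17
Path B total = 7 + 12 + 8 + 11 + 12 = 50
Critical path = longest path = max(17, 50) = 50

50


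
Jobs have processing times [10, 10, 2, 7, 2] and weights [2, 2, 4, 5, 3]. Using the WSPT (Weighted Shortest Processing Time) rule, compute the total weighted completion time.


Compute p/w ratios and sort ascending (WSPT): [(2, 4), (2, 3), (7, 5), (10, 2), (10, 2)]
Compute weighted completion times:
  Job (p=2,w=4): C=2, w*C=4*2=8
  Job (p=2,w=3): C=4, w*C=3*4=12
  Job (p=7,w=5): C=11, w*C=5*11=55
  Job (p=10,w=2): C=21, w*C=2*21=42
  Job (p=10,w=2): C=31, w*C=2*31=62
Total weighted completion time = 179

179


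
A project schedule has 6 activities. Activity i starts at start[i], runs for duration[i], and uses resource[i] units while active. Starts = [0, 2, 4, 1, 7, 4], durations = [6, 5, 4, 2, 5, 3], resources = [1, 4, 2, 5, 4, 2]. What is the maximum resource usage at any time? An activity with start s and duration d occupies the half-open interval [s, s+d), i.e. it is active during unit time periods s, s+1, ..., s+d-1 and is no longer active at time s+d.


Each activity i is active on [start_i, start_i + duration_i).
Compute total resource usage per time slot:
  t=0: active resources = [1], total = 1
  t=1: active resources = [1, 5], total = 6
  t=2: active resources = [1, 4, 5], total = 10
  t=3: active resources = [1, 4], total = 5
  t=4: active resources = [1, 4, 2, 2], total = 9
  t=5: active resources = [1, 4, 2, 2], total = 9
  t=6: active resources = [4, 2, 2], total = 8
  t=7: active resources = [2, 4], total = 6
  t=8: active resources = [4], total = 4
  t=9: active resources = [4], total = 4
  t=10: active resources = [4], total = 4
  t=11: active resources = [4], total = 4
Peak resource demand = 10

10


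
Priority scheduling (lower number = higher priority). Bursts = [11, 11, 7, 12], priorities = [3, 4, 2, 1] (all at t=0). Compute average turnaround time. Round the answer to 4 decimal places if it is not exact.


Sort by priority (ascending = highest first):
Order: [(1, 12), (2, 7), (3, 11), (4, 11)]
Completion times:
  Priority 1, burst=12, C=12
  Priority 2, burst=7, C=19
  Priority 3, burst=11, C=30
  Priority 4, burst=11, C=41
Average turnaround = 102/4 = 25.5

25.5


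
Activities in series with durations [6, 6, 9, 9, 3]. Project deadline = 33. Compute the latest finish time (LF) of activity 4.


LF(activity 4) = deadline - sum of successor durations
Successors: activities 5 through 5 with durations [3]
Sum of successor durations = 3
LF = 33 - 3 = 30

30


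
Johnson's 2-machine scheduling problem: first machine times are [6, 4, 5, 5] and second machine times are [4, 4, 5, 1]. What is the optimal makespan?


Apply Johnson's rule:
  Group 1 (a <= b): [(2, 4, 4), (3, 5, 5)]
  Group 2 (a > b): [(1, 6, 4), (4, 5, 1)]
Optimal job order: [2, 3, 1, 4]
Schedule:
  Job 2: M1 done at 4, M2 done at 8
  Job 3: M1 done at 9, M2 done at 14
  Job 1: M1 done at 15, M2 done at 19
  Job 4: M1 done at 20, M2 done at 21
Makespan = 21

21


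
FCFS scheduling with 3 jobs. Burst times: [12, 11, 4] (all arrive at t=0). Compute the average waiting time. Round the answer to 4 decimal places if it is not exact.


FCFS order (as given): [12, 11, 4]
Waiting times:
  Job 1: wait = 0
  Job 2: wait = 12
  Job 3: wait = 23
Sum of waiting times = 35
Average waiting time = 35/3 = 11.6667

11.6667


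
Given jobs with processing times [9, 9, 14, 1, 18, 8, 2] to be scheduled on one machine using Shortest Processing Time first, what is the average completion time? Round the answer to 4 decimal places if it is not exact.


Sort jobs by processing time (SPT order): [1, 2, 8, 9, 9, 14, 18]
Compute completion times sequentially:
  Job 1: processing = 1, completes at 1
  Job 2: processing = 2, completes at 3
  Job 3: processing = 8, completes at 11
  Job 4: processing = 9, completes at 20
  Job 5: processing = 9, completes at 29
  Job 6: processing = 14, completes at 43
  Job 7: processing = 18, completes at 61
Sum of completion times = 168
Average completion time = 168/7 = 24.0

24.0


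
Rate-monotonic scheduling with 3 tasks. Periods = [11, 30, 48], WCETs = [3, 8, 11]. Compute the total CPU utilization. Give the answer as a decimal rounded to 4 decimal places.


Compute individual utilizations (exact fractions):
  Task 1: C/T = 3/11 (approx. 0.2727)
  Task 2: C/T = 8/30 = 4/15 (approx. 0.2667)
  Task 3: C/T = 11/48 (approx. 0.2292)
Total utilization U = 3/11 + 4/15 + 11/48 = 2029/2640
Rounded to 4 decimal places: U = 0.7686
RM (Liu & Layland) bound for 3 tasks = 0.779763; compare with U = 2029/2640 (approx. 0.768561)
U <= bound, so schedulable by RM sufficient condition.

0.7686


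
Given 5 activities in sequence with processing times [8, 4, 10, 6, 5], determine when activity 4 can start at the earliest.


Activity 4 starts after activities 1 through 3 complete.
Predecessor durations: [8, 4, 10]
ES = 8 + 4 + 10 = 22

22


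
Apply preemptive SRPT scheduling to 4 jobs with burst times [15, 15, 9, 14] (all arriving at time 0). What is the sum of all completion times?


Since all jobs arrive at t=0, SRPT equals SPT ordering.
SPT order: [9, 14, 15, 15]
Completion times:
  Job 1: p=9, C=9
  Job 2: p=14, C=23
  Job 3: p=15, C=38
  Job 4: p=15, C=53
Total completion time = 9 + 23 + 38 + 53 = 123

123


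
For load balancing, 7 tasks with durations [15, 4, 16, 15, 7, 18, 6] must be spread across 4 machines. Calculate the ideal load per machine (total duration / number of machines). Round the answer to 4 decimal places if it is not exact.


Total processing time = 15 + 4 + 16 + 15 + 7 + 18 + 6 = 81
Number of machines = 4
Ideal balanced load = 81 / 4 = 20.25

20.25


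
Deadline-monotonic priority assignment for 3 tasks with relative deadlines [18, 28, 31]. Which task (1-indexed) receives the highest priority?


Sort tasks by relative deadline (ascending):
  Task 1: deadline = 18
  Task 2: deadline = 28
  Task 3: deadline = 31
Priority order (highest first): [1, 2, 3]
Highest priority task = 1

1


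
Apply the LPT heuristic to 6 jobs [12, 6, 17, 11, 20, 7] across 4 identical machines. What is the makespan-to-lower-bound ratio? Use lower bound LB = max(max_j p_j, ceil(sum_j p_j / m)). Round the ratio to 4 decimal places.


LPT order: [20, 17, 12, 11, 7, 6]
Machine loads after assignment: [20, 17, 18, 18]
LPT makespan = 20
Lower bound = max(max_job, ceil(total/4)) = max(20, 19) = 20
Ratio = 20 / 20 = 1.0

1.0


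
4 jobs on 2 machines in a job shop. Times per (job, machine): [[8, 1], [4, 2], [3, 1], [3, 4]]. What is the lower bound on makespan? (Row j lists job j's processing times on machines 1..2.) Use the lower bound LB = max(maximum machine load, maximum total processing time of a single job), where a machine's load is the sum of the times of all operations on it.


Machine loads:
  Machine 1: 8 + 4 + 3 + 3 = 18
  Machine 2: 1 + 2 + 1 + 4 = 8
Max machine load = 18
Job totals:
  Job 1: 9
  Job 2: 6
  Job 3: 4
  Job 4: 7
Max job total = 9
Lower bound = max(18, 9) = 18

18


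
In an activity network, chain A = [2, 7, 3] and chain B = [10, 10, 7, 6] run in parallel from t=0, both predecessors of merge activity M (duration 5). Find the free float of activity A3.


ES(A3) = sum of predecessors on chain A = 9
EF(A3) = ES + duration = 9 + 3 = 12
Successor of A3 is M. ES(M) = max(sum(A), sum(B)) = max(12, 33) = 33
Free float = ES(successor) - EF(current) = 33 - 12 = 21

21


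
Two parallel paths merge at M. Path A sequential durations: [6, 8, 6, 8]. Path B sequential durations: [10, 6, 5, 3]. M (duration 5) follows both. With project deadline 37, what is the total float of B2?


Forward pass: ES(B2) = sum of predecessors on chain B = 10
EF = ES + duration = 10 + 6 = 16
Backward pass: LF(M) = deadline = 37; LS(M) = 37 - 5 = 32
LF(B2) = LS(M) - sum(successors on chain B) = 32 - 8 = 24
LS = LF - duration = 24 - 6 = 18
Total float = LS - ES = 18 - 10 = 8

8


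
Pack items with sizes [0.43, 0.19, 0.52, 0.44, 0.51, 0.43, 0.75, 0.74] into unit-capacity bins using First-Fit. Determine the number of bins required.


Place items sequentially using First-Fit:
  Item 0.43 -> new Bin 1
  Item 0.19 -> Bin 1 (now 0.62)
  Item 0.52 -> new Bin 2
  Item 0.44 -> Bin 2 (now 0.96)
  Item 0.51 -> new Bin 3
  Item 0.43 -> Bin 3 (now 0.94)
  Item 0.75 -> new Bin 4
  Item 0.74 -> new Bin 5
Total bins used = 5

5


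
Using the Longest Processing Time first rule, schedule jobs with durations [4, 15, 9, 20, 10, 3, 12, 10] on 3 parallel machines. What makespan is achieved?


Sort jobs in decreasing order (LPT): [20, 15, 12, 10, 10, 9, 4, 3]
Assign each job to the least loaded machine:
  Machine 1: jobs [20, 9], load = 29
  Machine 2: jobs [15, 10, 3], load = 28
  Machine 3: jobs [12, 10, 4], load = 26
Makespan = max load = 29

29


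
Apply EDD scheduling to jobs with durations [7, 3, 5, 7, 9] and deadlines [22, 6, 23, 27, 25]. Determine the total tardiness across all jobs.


Sort by due date (EDD order): [(3, 6), (7, 22), (5, 23), (9, 25), (7, 27)]
Compute completion times and tardiness:
  Job 1: p=3, d=6, C=3, tardiness=max(0,3-6)=0
  Job 2: p=7, d=22, C=10, tardiness=max(0,10-22)=0
  Job 3: p=5, d=23, C=15, tardiness=max(0,15-23)=0
  Job 4: p=9, d=25, C=24, tardiness=max(0,24-25)=0
  Job 5: p=7, d=27, C=31, tardiness=max(0,31-27)=4
Total tardiness = 4

4


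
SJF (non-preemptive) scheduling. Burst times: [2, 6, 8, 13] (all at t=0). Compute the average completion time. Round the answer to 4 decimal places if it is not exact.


SJF order (ascending): [2, 6, 8, 13]
Completion times:
  Job 1: burst=2, C=2
  Job 2: burst=6, C=8
  Job 3: burst=8, C=16
  Job 4: burst=13, C=29
Average completion = 55/4 = 13.75

13.75


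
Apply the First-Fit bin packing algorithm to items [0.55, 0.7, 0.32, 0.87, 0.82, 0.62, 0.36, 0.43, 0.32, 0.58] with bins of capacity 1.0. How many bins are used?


Place items sequentially using First-Fit:
  Item 0.55 -> new Bin 1
  Item 0.7 -> new Bin 2
  Item 0.32 -> Bin 1 (now 0.87)
  Item 0.87 -> new Bin 3
  Item 0.82 -> new Bin 4
  Item 0.62 -> new Bin 5
  Item 0.36 -> Bin 5 (now 0.98)
  Item 0.43 -> new Bin 6
  Item 0.32 -> Bin 6 (now 0.75)
  Item 0.58 -> new Bin 7
Total bins used = 7

7


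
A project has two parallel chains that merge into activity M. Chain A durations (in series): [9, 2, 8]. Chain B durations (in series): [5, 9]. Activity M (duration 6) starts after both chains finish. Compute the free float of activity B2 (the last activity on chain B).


ES(B2) = sum of predecessors on chain B = 5
EF(B2) = ES + duration = 5 + 9 = 14
Successor of B2 is M. ES(M) = max(sum(A), sum(B)) = max(19, 14) = 19
Free float = ES(successor) - EF(current) = 19 - 14 = 5

5


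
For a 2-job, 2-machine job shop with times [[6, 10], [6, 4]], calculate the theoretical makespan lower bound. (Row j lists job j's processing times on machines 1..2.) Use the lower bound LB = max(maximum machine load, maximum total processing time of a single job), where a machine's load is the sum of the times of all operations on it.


Machine loads:
  Machine 1: 6 + 6 = 12
  Machine 2: 10 + 4 = 14
Max machine load = 14
Job totals:
  Job 1: 16
  Job 2: 10
Max job total = 16
Lower bound = max(14, 16) = 16

16


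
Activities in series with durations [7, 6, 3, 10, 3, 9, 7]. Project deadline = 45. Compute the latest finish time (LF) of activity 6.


LF(activity 6) = deadline - sum of successor durations
Successors: activities 7 through 7 with durations [7]
Sum of successor durations = 7
LF = 45 - 7 = 38

38


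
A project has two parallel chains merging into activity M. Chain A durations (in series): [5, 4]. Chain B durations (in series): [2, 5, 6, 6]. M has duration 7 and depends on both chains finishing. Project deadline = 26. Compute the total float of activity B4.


Forward pass: ES(B4) = sum of predecessors on chain B = 13
EF = ES + duration = 13 + 6 = 19
Backward pass: LF(M) = deadline = 26; LS(M) = 26 - 7 = 19
LF(B4) = LS(M) - sum(successors on chain B) = 19 - 0 = 19
LS = LF - duration = 19 - 6 = 13
Total float = LS - ES = 13 - 13 = 0

0


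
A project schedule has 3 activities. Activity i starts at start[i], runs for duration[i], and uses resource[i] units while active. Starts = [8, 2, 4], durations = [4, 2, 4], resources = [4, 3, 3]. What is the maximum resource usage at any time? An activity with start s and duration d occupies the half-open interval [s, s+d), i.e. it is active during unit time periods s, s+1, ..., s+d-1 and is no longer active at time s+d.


Each activity i is active on [start_i, start_i + duration_i).
Compute total resource usage per time slot:
  t=0: active resources = [], total = 0
  t=1: active resources = [], total = 0
  t=2: active resources = [3], total = 3
  t=3: active resources = [3], total = 3
  t=4: active resources = [3], total = 3
  t=5: active resources = [3], total = 3
  t=6: active resources = [3], total = 3
  t=7: active resources = [3], total = 3
  t=8: active resources = [4], total = 4
  t=9: active resources = [4], total = 4
  t=10: active resources = [4], total = 4
  t=11: active resources = [4], total = 4
Peak resource demand = 4

4


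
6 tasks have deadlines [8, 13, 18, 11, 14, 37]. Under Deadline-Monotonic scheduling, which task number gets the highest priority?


Sort tasks by relative deadline (ascending):
  Task 1: deadline = 8
  Task 4: deadline = 11
  Task 2: deadline = 13
  Task 5: deadline = 14
  Task 3: deadline = 18
  Task 6: deadline = 37
Priority order (highest first): [1, 4, 2, 5, 3, 6]
Highest priority task = 1

1


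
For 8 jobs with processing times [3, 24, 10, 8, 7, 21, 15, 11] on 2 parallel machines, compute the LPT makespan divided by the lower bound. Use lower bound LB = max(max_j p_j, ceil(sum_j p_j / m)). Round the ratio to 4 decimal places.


LPT order: [24, 21, 15, 11, 10, 8, 7, 3]
Machine loads after assignment: [48, 51]
LPT makespan = 51
Lower bound = max(max_job, ceil(total/2)) = max(24, 50) = 50
Ratio = 51 / 50 = 1.02

1.02


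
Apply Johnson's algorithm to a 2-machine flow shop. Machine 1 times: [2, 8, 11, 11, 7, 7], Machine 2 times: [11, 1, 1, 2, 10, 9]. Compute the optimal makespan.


Apply Johnson's rule:
  Group 1 (a <= b): [(1, 2, 11), (5, 7, 10), (6, 7, 9)]
  Group 2 (a > b): [(4, 11, 2), (2, 8, 1), (3, 11, 1)]
Optimal job order: [1, 5, 6, 4, 2, 3]
Schedule:
  Job 1: M1 done at 2, M2 done at 13
  Job 5: M1 done at 9, M2 done at 23
  Job 6: M1 done at 16, M2 done at 32
  Job 4: M1 done at 27, M2 done at 34
  Job 2: M1 done at 35, M2 done at 36
  Job 3: M1 done at 46, M2 done at 47
Makespan = 47

47


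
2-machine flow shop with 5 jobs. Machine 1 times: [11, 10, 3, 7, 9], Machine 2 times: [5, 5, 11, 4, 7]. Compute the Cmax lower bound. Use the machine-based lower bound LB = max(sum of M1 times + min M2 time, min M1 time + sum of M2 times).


LB1 = sum(M1 times) + min(M2 times) = 40 + 4 = 44
LB2 = min(M1 times) + sum(M2 times) = 3 + 32 = 35
Lower bound = max(LB1, LB2) = max(44, 35) = 44

44


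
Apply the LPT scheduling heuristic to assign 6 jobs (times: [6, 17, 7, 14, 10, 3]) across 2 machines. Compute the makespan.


Sort jobs in decreasing order (LPT): [17, 14, 10, 7, 6, 3]
Assign each job to the least loaded machine:
  Machine 1: jobs [17, 7, 6], load = 30
  Machine 2: jobs [14, 10, 3], load = 27
Makespan = max load = 30

30


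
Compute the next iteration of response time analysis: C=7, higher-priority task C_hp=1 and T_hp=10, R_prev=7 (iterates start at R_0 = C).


R_next = C + ceil(R_prev / T_hp) * C_hp
ceil(7 / 10) = ceil(0.7) = 1
Interference = 1 * 1 = 1
R_next = 7 + 1 = 8

8


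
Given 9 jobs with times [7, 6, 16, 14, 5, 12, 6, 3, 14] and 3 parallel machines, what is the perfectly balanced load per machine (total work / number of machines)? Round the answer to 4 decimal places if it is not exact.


Total processing time = 7 + 6 + 16 + 14 + 5 + 12 + 6 + 3 + 14 = 83
Number of machines = 3
Ideal balanced load = 83 / 3 = 27.6667

27.6667


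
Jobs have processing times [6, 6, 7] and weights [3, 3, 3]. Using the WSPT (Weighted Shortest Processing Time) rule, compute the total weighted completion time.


Compute p/w ratios and sort ascending (WSPT): [(6, 3), (6, 3), (7, 3)]
Compute weighted completion times:
  Job (p=6,w=3): C=6, w*C=3*6=18
  Job (p=6,w=3): C=12, w*C=3*12=36
  Job (p=7,w=3): C=19, w*C=3*19=57
Total weighted completion time = 111

111


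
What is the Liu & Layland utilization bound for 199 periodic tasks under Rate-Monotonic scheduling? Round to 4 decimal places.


Compute 2^(1/199) = 1.0034892249
Subtract 1: 1.0034892249 - 1 = 0.0034892249
Multiply by n: 199 * 0.0034892249 = 0.6943557551
Round to 4 dp: 0.6944

0.6944


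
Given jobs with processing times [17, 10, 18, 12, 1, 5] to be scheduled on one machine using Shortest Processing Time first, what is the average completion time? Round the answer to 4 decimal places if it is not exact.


Sort jobs by processing time (SPT order): [1, 5, 10, 12, 17, 18]
Compute completion times sequentially:
  Job 1: processing = 1, completes at 1
  Job 2: processing = 5, completes at 6
  Job 3: processing = 10, completes at 16
  Job 4: processing = 12, completes at 28
  Job 5: processing = 17, completes at 45
  Job 6: processing = 18, completes at 63
Sum of completion times = 159
Average completion time = 159/6 = 26.5

26.5


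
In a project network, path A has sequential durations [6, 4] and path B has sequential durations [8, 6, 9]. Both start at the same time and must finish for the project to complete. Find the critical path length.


Path A total = 6 + 4 = 10
Path B total = 8 + 6 + 9 = 23
Critical path = longest path = max(10, 23) = 23

23


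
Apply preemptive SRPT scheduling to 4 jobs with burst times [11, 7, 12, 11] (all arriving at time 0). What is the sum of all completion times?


Since all jobs arrive at t=0, SRPT equals SPT ordering.
SPT order: [7, 11, 11, 12]
Completion times:
  Job 1: p=7, C=7
  Job 2: p=11, C=18
  Job 3: p=11, C=29
  Job 4: p=12, C=41
Total completion time = 7 + 18 + 29 + 41 = 95

95


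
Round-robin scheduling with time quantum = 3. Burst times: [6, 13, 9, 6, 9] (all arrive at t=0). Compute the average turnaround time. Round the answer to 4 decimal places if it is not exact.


Time quantum = 3
Execution trace:
  J1 runs 3 units, time = 3
  J2 runs 3 units, time = 6
  J3 runs 3 units, time = 9
  J4 runs 3 units, time = 12
  J5 runs 3 units, time = 15
  J1 runs 3 units, time = 18
  J2 runs 3 units, time = 21
  J3 runs 3 units, time = 24
  J4 runs 3 units, time = 27
  J5 runs 3 units, time = 30
  J2 runs 3 units, time = 33
  J3 runs 3 units, time = 36
  J5 runs 3 units, time = 39
  J2 runs 3 units, time = 42
  J2 runs 1 units, time = 43
Finish times: [18, 43, 36, 27, 39]
Average turnaround = 163/5 = 32.6

32.6


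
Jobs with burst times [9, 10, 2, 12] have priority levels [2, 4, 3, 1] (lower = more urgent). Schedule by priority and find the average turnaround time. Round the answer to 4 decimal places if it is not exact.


Sort by priority (ascending = highest first):
Order: [(1, 12), (2, 9), (3, 2), (4, 10)]
Completion times:
  Priority 1, burst=12, C=12
  Priority 2, burst=9, C=21
  Priority 3, burst=2, C=23
  Priority 4, burst=10, C=33
Average turnaround = 89/4 = 22.25

22.25


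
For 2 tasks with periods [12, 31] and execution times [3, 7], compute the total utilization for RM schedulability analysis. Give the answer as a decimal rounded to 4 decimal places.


Compute individual utilizations (exact fractions):
  Task 1: C/T = 3/12 = 1/4 (approx. 0.25)
  Task 2: C/T = 7/31 (approx. 0.2258)
Total utilization U = 1/4 + 7/31 = 59/124
Rounded to 4 decimal places: U = 0.4758
RM (Liu & Layland) bound for 2 tasks = 0.828427; compare with U = 59/124 (approx. 0.475806)
U <= bound, so schedulable by RM sufficient condition.

0.4758


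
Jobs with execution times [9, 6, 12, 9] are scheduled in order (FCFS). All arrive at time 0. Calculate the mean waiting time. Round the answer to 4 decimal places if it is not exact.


FCFS order (as given): [9, 6, 12, 9]
Waiting times:
  Job 1: wait = 0
  Job 2: wait = 9
  Job 3: wait = 15
  Job 4: wait = 27
Sum of waiting times = 51
Average waiting time = 51/4 = 12.75

12.75


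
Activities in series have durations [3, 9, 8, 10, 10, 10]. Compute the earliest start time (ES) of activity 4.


Activity 4 starts after activities 1 through 3 complete.
Predecessor durations: [3, 9, 8]
ES = 3 + 9 + 8 = 20

20


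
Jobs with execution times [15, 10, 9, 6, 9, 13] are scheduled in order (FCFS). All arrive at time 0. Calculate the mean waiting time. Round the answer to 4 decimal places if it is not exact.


FCFS order (as given): [15, 10, 9, 6, 9, 13]
Waiting times:
  Job 1: wait = 0
  Job 2: wait = 15
  Job 3: wait = 25
  Job 4: wait = 34
  Job 5: wait = 40
  Job 6: wait = 49
Sum of waiting times = 163
Average waiting time = 163/6 = 27.1667

27.1667


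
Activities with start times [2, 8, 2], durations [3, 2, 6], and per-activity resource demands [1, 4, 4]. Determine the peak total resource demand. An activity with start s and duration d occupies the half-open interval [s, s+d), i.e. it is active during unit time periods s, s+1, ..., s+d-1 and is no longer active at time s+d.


Each activity i is active on [start_i, start_i + duration_i).
Compute total resource usage per time slot:
  t=0: active resources = [], total = 0
  t=1: active resources = [], total = 0
  t=2: active resources = [1, 4], total = 5
  t=3: active resources = [1, 4], total = 5
  t=4: active resources = [1, 4], total = 5
  t=5: active resources = [4], total = 4
  t=6: active resources = [4], total = 4
  t=7: active resources = [4], total = 4
  t=8: active resources = [4], total = 4
  t=9: active resources = [4], total = 4
Peak resource demand = 5

5


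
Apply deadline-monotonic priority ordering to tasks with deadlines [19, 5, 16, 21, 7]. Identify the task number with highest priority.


Sort tasks by relative deadline (ascending):
  Task 2: deadline = 5
  Task 5: deadline = 7
  Task 3: deadline = 16
  Task 1: deadline = 19
  Task 4: deadline = 21
Priority order (highest first): [2, 5, 3, 1, 4]
Highest priority task = 2

2


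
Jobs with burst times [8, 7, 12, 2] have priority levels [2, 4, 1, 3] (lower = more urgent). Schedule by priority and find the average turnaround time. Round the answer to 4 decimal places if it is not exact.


Sort by priority (ascending = highest first):
Order: [(1, 12), (2, 8), (3, 2), (4, 7)]
Completion times:
  Priority 1, burst=12, C=12
  Priority 2, burst=8, C=20
  Priority 3, burst=2, C=22
  Priority 4, burst=7, C=29
Average turnaround = 83/4 = 20.75

20.75


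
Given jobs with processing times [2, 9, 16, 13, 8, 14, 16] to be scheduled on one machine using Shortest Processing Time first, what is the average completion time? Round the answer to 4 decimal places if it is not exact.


Sort jobs by processing time (SPT order): [2, 8, 9, 13, 14, 16, 16]
Compute completion times sequentially:
  Job 1: processing = 2, completes at 2
  Job 2: processing = 8, completes at 10
  Job 3: processing = 9, completes at 19
  Job 4: processing = 13, completes at 32
  Job 5: processing = 14, completes at 46
  Job 6: processing = 16, completes at 62
  Job 7: processing = 16, completes at 78
Sum of completion times = 249
Average completion time = 249/7 = 35.5714

35.5714


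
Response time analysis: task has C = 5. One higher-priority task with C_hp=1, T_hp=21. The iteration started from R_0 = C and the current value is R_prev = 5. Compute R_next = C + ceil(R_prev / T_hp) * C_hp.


R_next = C + ceil(R_prev / T_hp) * C_hp
ceil(5 / 21) = ceil(0.2381) = 1
Interference = 1 * 1 = 1
R_next = 5 + 1 = 6

6


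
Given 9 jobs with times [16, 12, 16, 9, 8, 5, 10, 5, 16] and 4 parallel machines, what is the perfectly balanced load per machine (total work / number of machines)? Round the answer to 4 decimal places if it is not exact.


Total processing time = 16 + 12 + 16 + 9 + 8 + 5 + 10 + 5 + 16 = 97
Number of machines = 4
Ideal balanced load = 97 / 4 = 24.25

24.25


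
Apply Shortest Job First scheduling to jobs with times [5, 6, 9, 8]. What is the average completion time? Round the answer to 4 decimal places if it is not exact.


SJF order (ascending): [5, 6, 8, 9]
Completion times:
  Job 1: burst=5, C=5
  Job 2: burst=6, C=11
  Job 3: burst=8, C=19
  Job 4: burst=9, C=28
Average completion = 63/4 = 15.75

15.75


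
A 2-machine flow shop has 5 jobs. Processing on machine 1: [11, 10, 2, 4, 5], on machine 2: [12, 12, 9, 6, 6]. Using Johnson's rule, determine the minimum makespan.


Apply Johnson's rule:
  Group 1 (a <= b): [(3, 2, 9), (4, 4, 6), (5, 5, 6), (2, 10, 12), (1, 11, 12)]
  Group 2 (a > b): []
Optimal job order: [3, 4, 5, 2, 1]
Schedule:
  Job 3: M1 done at 2, M2 done at 11
  Job 4: M1 done at 6, M2 done at 17
  Job 5: M1 done at 11, M2 done at 23
  Job 2: M1 done at 21, M2 done at 35
  Job 1: M1 done at 32, M2 done at 47
Makespan = 47

47


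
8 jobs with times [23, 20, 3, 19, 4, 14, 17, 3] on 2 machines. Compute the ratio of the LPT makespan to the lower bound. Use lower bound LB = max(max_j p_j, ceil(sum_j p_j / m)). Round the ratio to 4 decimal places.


LPT order: [23, 20, 19, 17, 14, 4, 3, 3]
Machine loads after assignment: [50, 53]
LPT makespan = 53
Lower bound = max(max_job, ceil(total/2)) = max(23, 52) = 52
Ratio = 53 / 52 = 1.0192

1.0192


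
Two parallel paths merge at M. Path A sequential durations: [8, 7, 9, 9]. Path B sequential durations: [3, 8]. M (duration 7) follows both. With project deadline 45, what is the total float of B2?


Forward pass: ES(B2) = sum of predecessors on chain B = 3
EF = ES + duration = 3 + 8 = 11
Backward pass: LF(M) = deadline = 45; LS(M) = 45 - 7 = 38
LF(B2) = LS(M) - sum(successors on chain B) = 38 - 0 = 38
LS = LF - duration = 38 - 8 = 30
Total float = LS - ES = 30 - 3 = 27

27


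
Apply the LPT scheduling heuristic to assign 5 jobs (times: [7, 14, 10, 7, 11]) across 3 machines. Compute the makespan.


Sort jobs in decreasing order (LPT): [14, 11, 10, 7, 7]
Assign each job to the least loaded machine:
  Machine 1: jobs [14], load = 14
  Machine 2: jobs [11, 7], load = 18
  Machine 3: jobs [10, 7], load = 17
Makespan = max load = 18

18


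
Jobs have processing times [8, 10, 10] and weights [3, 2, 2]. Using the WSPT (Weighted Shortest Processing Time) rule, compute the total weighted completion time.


Compute p/w ratios and sort ascending (WSPT): [(8, 3), (10, 2), (10, 2)]
Compute weighted completion times:
  Job (p=8,w=3): C=8, w*C=3*8=24
  Job (p=10,w=2): C=18, w*C=2*18=36
  Job (p=10,w=2): C=28, w*C=2*28=56
Total weighted completion time = 116

116


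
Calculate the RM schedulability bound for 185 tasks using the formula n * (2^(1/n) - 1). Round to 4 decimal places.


Compute 2^(1/185) = 1.0037537693
Subtract 1: 1.0037537693 - 1 = 0.0037537693
Multiply by n: 185 * 0.0037537693 = 0.6944473205
Round to 4 dp: 0.6944

0.6944


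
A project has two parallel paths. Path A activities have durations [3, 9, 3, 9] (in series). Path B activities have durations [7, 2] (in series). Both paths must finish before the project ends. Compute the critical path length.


Path A total = 3 + 9 + 3 + 9 = 24
Path B total = 7 + 2 = 9
Critical path = longest path = max(24, 9) = 24

24


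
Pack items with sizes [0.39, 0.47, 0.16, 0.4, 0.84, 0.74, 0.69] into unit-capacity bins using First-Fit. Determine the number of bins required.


Place items sequentially using First-Fit:
  Item 0.39 -> new Bin 1
  Item 0.47 -> Bin 1 (now 0.86)
  Item 0.16 -> new Bin 2
  Item 0.4 -> Bin 2 (now 0.56)
  Item 0.84 -> new Bin 3
  Item 0.74 -> new Bin 4
  Item 0.69 -> new Bin 5
Total bins used = 5

5


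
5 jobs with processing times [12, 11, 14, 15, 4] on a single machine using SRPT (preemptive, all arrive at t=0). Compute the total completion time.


Since all jobs arrive at t=0, SRPT equals SPT ordering.
SPT order: [4, 11, 12, 14, 15]
Completion times:
  Job 1: p=4, C=4
  Job 2: p=11, C=15
  Job 3: p=12, C=27
  Job 4: p=14, C=41
  Job 5: p=15, C=56
Total completion time = 4 + 15 + 27 + 41 + 56 = 143

143


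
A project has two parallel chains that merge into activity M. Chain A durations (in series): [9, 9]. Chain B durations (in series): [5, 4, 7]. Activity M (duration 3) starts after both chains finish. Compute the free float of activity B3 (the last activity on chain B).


ES(B3) = sum of predecessors on chain B = 9
EF(B3) = ES + duration = 9 + 7 = 16
Successor of B3 is M. ES(M) = max(sum(A), sum(B)) = max(18, 16) = 18
Free float = ES(successor) - EF(current) = 18 - 16 = 2

2


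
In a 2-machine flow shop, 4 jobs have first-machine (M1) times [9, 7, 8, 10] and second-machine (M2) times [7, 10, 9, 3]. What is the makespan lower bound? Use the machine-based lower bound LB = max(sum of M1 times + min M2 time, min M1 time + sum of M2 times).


LB1 = sum(M1 times) + min(M2 times) = 34 + 3 = 37
LB2 = min(M1 times) + sum(M2 times) = 7 + 29 = 36
Lower bound = max(LB1, LB2) = max(37, 36) = 37

37


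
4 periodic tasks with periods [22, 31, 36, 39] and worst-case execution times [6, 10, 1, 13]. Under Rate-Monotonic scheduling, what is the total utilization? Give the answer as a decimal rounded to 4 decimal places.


Compute individual utilizations (exact fractions):
  Task 1: C/T = 6/22 = 3/11 (approx. 0.2727)
  Task 2: C/T = 10/31 (approx. 0.3226)
  Task 3: C/T = 1/36 (approx. 0.0278)
  Task 4: C/T = 13/39 = 1/3 (approx. 0.3333)
Total utilization U = 3/11 + 10/31 + 1/36 + 1/3 = 11741/12276
Rounded to 4 decimal places: U = 0.9564
RM (Liu & Layland) bound for 4 tasks = 0.756828; compare with U = 11741/12276 (approx. 0.956419)
bound < U <= 1, so the RM sufficient condition is not met (inconclusive; an exact test such as response-time analysis is needed).

0.9564


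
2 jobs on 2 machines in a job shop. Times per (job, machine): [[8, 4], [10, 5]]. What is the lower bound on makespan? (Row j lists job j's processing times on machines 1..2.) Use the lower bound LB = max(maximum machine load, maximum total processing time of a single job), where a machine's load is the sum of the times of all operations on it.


Machine loads:
  Machine 1: 8 + 10 = 18
  Machine 2: 4 + 5 = 9
Max machine load = 18
Job totals:
  Job 1: 12
  Job 2: 15
Max job total = 15
Lower bound = max(18, 15) = 18

18
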